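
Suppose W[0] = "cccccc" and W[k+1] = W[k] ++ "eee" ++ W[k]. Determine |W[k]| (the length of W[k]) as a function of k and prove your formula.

Claim: |W[k]| = 9·2^k − 3.

Base case: |W[0]| = 6, and 9·2^0 − 3 = 6.
Assume |W[j]| = 9·2^j − 3.
Then |W[j+1]| = |W[j]| + 3 + |W[j]| = 2|W[j]| + 3 = 2(9·2^j − 3) + 3 = 9·2^{j+1} − 6 + 3 = 9·2^{j+1} − 3.
By induction, |W[k]| = 9·2^k − 3 for all k ≥ 0.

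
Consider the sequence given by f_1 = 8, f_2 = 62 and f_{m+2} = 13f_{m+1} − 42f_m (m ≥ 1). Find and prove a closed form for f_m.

Claim: f_m = 2·7^m − 6^m.

Base cases: f_1 = 8 and 2·7^1 − 6^1 = 8; f_2 = 62 and 2·7^2 − 6^2 = 62.
Assume f_j = 2·7^j − 6^j for all 1 ≤ j ≤ k, where k ≥ 2.
Then f_{k+1} = 13f_k − 42f_{k−1} = 13·(2·7^k − 6^k) − 42·(2·7^{k−1} − 6^{k−1}) = 2·(13·7 − 42)7^{k−1} − (13·6 − 42)6^{k−1} = 98·7^{k−1} − 36·6^{k−1} = 2·7^{k+1} − 6^{k+1}.
So the formula holds for k+1, and by strong induction f_m = 2·7^m − 6^m for all m ≥ 1.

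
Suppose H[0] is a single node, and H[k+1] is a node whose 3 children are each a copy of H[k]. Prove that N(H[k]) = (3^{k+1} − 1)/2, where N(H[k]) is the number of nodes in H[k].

Base case: N(H[0]) = 1, and (3^{0+1} − 1)/2 = 1.
Assume N(H[j]) = (3^{j+1} − 1)/2.
Then N(H[j+1]) = 1 + 3N(H[j]) = 1 + 3·(3^{j+1} − 1)/2 = 1 + (3^{j+2} − 3)/2 = (2 + 3^{j+2} − 3)/2 = (3^{j+2} − 1)/2.
So the formula holds for j+1, and by induction N(H[k]) = (3^{k+1} − 1)/2 for all k ≥ 0.

N(H[k]) = (3^{k+1} − 1)/2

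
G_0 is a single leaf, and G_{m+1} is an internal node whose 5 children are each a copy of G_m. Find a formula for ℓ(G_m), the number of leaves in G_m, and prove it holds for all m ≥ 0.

Claim: ℓ(G_m) = 5^m.

Base case: ℓ(G_0) = 1, and 5^0 = 1.
Assume ℓ(G_r) = 5^r.
Then ℓ(G_{r+1}) = 5·ℓ(G_r) = 5·5^r = 5^{r+1}.
This completes the inductive step, so ℓ(G_m) = 5^m for all m ≥ 0.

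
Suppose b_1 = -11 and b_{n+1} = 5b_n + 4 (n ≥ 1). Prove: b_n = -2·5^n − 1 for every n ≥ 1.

Base case: b_1 = -11, and -2·5^1 − 1 = -10 − 1 = -11.
Assume b_r = -2·5^r − 1 for some r ≥ 1.
Then b_{r+1} = 5b_r + 4 = 5·(-2·5^r − 1) + 4 = -10·5^r − 5 + 4 = -2·5^{r+1} − 1.
So the formula holds for r+1, and by induction b_n = -2·5^n − 1 for all n ≥ 1.

b_n = -2·5^n − 1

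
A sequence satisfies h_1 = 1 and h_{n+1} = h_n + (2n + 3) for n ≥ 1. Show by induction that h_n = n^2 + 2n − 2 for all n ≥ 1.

Base case: h_1 = 1, and 1^2 + 2·1 − 2 = 1.
Assume h_j = j^2 + 2j − 2.
Then h_{j+1} = h_j + (2j + 3) = (j^2 + 2j − 2) + (2j + 3) = j^2 + 4j + 1,
and (j+1)^2 + 2·(j+1) − 2 = j^2 + 4j + 1.
By induction, h_n = n^2 + 2n − 2 for all n ≥ 1.

h_n = n^2 + 2n − 2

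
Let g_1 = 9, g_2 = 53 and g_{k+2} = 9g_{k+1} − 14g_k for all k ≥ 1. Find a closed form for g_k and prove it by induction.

Claim: g_k = 2^k + 7^k.

Base cases: g_1 = 9 and 2^1 + 7^1 = 9; g_2 = 53 and 2^2 + 7^2 = 53.
Assume g_j = 2^j + 7^j for all 1 ≤ j ≤ m, where m ≥ 2.
Then g_{m+1} = 9g_m − 14g_{m−1} = 9·(2^m + 7^m) − 14·(2^{m−1} + 7^{m−1}) = (9·2 − 14)2^{m−1} + (9·7 − 14)7^{m−1} = 4·2^{m−1} + 49·7^{m−1} = 2^{m+1} + 7^{m+1}.
This completes the inductive step, so g_k = 2^k + 7^k for all k ≥ 1.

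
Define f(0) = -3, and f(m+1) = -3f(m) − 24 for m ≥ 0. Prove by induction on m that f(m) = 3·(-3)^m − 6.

Base case: f(0) = -3, and 3·(-3)^0 − 6 = 3 − 6 = -3.
Assume f(j) = 3·(-3)^j − 6 for some j ≥ 0.
Then f(j+1) = -3f(j) − 24 = -3·(3·(-3)^j − 6) − 24 = -9·(-3)^j + 18 − 24 = 3·(-3)^{j+1} − 6.
By induction, f(m) = 3·(-3)^m − 6 for all m ≥ 0.

f(m) = 3·(-3)^m − 6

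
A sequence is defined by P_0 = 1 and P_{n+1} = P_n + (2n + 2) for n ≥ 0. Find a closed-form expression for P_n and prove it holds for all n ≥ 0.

Claim: P_n = n^2 + n + 1.

Base case: P_0 = 1, and 0^2 + 0 + 1 = 1.
Assume P_j = j^2 + j + 1.
Then P_{j+1} = P_j + (2j + 2) = (j^2 + j + 1) + (2j + 2) = j^2 + 3j + 3,
and (j+1)^2 + (j+1) + 1 = j^2 + 3j + 3.
This completes the inductive step, so P_n = n^2 + n + 1 for all n ≥ 0.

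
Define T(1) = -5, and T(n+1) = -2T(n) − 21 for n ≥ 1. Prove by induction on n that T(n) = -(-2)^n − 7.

Base case: T(1) = -5, and -(-2)^1 − 7 = 2 − 7 = -5.
Assume T(j) = -(-2)^j − 7 for some j ≥ 1.
Then T(j+1) = -2T(j) − 21 = -2·(-(-2)^j − 7) − 21 = 2·(-2)^j + 14 − 21 = -(-2)^{j+1} − 7.
This completes the inductive step, so T(n) = -(-2)^n − 7 for all n ≥ 1.

T(n) = -(-2)^n − 7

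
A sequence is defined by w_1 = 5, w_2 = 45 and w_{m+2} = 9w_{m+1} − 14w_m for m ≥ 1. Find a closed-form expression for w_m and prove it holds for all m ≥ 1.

Claim: w_m = -2^m + 7^m.

Base cases: w_1 = 5 and -2^1 + 7^1 = 5; w_2 = 45 and -2^2 + 7^2 = 45.
Assume w_j = -2^j + 7^j for all 1 ≤ j ≤ r, where r ≥ 2.
Then w_{r+1} = 9w_r − 14w_{r−1} = 9·(-2^r + 7^r) − 14·(-2^{r−1} + 7^{r−1}) = -(9·2 − 14)2^{r−1} + (9·7 − 14)7^{r−1} = -4·2^{r−1} + 49·7^{r−1} = -2^{r+1} + 7^{r+1}.
By strong induction, w_m = -2^m + 7^m for all m ≥ 1.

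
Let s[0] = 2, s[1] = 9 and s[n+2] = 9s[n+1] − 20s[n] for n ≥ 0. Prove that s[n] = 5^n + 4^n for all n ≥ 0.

Base cases: s[0] = 2 and 5^0 + 4^0 = 2; s[1] = 9 and 5^1 + 4^1 = 9.
Assume s[j] = 5^j + 4^j for all 0 ≤ j ≤ r, where r ≥ 1.
Then s[r+1] = 9s[r] − 20s[r−1] = 9·(5^r + 4^r) − 20·(5^{r−1} + 4^{r−1}) = (9·5 − 20)5^{r−1} + (9·4 − 20)4^{r−1} = 25·5^{r−1} + 16·4^{r−1} = 5^{r+1} + 4^{r+1}.
So the formula holds for r+1, and by strong induction s[n] = 5^n + 4^n for all n ≥ 0.

s[n] = 5^n + 4^n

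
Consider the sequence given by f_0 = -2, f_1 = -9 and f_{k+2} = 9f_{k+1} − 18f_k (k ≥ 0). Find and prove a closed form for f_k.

Claim: f_k = -6^k − 3^k.

Base cases: f_0 = -2 and -6^0 − 3^0 = -2; f_1 = -9 and -6^1 − 3^1 = -9.
Assume f_j = -6^j − 3^j for all 0 ≤ j ≤ m, where m ≥ 1.
Then f_{m+1} = 9f_m − 18f_{m−1} = 9·(-6^m − 3^m) − 18·(-6^{m−1} − 3^{m−1}) = -(9·6 − 18)6^{m−1} − (9·3 − 18)3^{m−1} = -36·6^{m−1} − 9·3^{m−1} = -6^{m+1} − 3^{m+1}.
By strong induction, f_k = -6^k − 3^k for all k ≥ 0.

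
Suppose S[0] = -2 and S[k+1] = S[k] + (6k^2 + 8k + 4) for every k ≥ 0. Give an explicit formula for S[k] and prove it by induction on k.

Claim: S[k] = 2k^3 + k^2 + k − 2.

Base case: S[0] = -2, and 2·0^3 + 0^2 + 0 − 2 = -2.
Assume S[r] = 2r^3 + r^2 + r − 2.
Then S[r+1] = S[r] + (6r^2 + 8r + 4) = (2r^3 + r^2 + r − 2) + (6r^2 + 8r + 4) = 2r^3 + 7r^2 + 9r + 2,
and 2·(r+1)^3 + (r+1)^2 + (r+1) − 2 = 2r^3 + 7r^2 + 9r + 2.
By induction, S[k] = 2k^3 + k^2 + k − 2 for all k ≥ 0.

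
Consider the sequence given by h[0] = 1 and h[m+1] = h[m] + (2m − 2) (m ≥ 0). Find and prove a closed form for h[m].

Claim: h[m] = m^2 − 3m + 1.

Base case: h[0] = 1, and 0^2 − 3·0 + 1 = 1.
Assume h[r] = r^2 − 3r + 1.
Then h[r+1] = h[r] + (2r − 2) = (r^2 − 3r + 1) + (2r − 2) = r^2 − r − 1,
and (r+1)^2 − 3·(r+1) + 1 = r^2 − r − 1.
Hence h[m] = m^2 − 3m + 1 for every m ≥ 0, by induction.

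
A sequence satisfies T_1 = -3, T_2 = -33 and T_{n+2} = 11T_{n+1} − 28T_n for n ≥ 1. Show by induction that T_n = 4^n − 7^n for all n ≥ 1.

Base cases: T_1 = -3 and 4^1 − 7^1 = -3; T_2 = -33 and 4^2 − 7^2 = -33.
Assume T_j = 4^j − 7^j for all 1 ≤ j ≤ k, where k ≥ 2.
Then T_{k+1} = 11T_k − 28T_{k−1} = 11·(4^k − 7^k) − 28·(4^{k−1} − 7^{k−1}) = (11·4 − 28)4^{k−1} − (11·7 − 28)7^{k−1} = 16·4^{k−1} − 49·7^{k−1} = 4^{k+1} − 7^{k+1}.
This completes the inductive step, so T_n = 4^n − 7^n for all n ≥ 1.

T_n = 4^n − 7^n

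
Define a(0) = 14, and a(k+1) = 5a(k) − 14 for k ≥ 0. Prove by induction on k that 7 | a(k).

Base case: a(0) = 14 = 7·2, so 7 | a(0).
Assume 7 | a(r), so a(r) = 7t for some integer t.
Then a(r+1) = 5a(r) − 14 = 5·(7t) − 14 = 7(5t − 2), so 7 | a(r+1).
By induction, 7 | a(k) for all k ≥ 0.

7 | a(k)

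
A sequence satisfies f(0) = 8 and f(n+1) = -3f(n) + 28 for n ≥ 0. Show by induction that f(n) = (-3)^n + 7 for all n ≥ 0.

Base case: f(0) = 8, and (-3)^0 + 7 = 1 + 7 = 8.
Assume f(r) = (-3)^r + 7 for some r ≥ 0.
Then f(r+1) = -3f(r) + 28 = -3·((-3)^r + 7) + 28 = -3·(-3)^r − 21 + 28 = (-3)^{r+1} + 7.
This completes the inductive step, so f(n) = (-3)^n + 7 for all n ≥ 0.

f(n) = (-3)^n + 7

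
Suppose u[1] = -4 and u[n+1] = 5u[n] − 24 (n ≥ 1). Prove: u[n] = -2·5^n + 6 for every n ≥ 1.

Base case: u[1] = -4, and -2·5^1 + 6 = -10 + 6 = -4.
Assume u[k] = -2·5^k + 6 for some k ≥ 1.
Then u[k+1] = 5u[k] − 24 = 5·(-2·5^k + 6) − 24 = -10·5^k + 30 − 24 = -2·5^{k+1} + 6.
So the formula holds for k+1, and by induction u[n] = -2·5^n + 6 for all n ≥ 1.

u[n] = -2·5^n + 6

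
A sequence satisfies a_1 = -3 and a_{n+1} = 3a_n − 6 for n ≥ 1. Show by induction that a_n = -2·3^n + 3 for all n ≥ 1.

Base case: a_1 = -3, and -2·3^1 + 3 = -6 + 3 = -3.
Assume a_m = -2·3^m + 3 for some m ≥ 1.
Then a_{m+1} = 3a_m − 6 = 3·(-2·3^m + 3) − 6 = -6·3^m + 9 − 6 = -2·3^{m+1} + 3.
Hence a_n = -2·3^n + 3 for every n ≥ 1, by induction.

a_n = -2·3^n + 3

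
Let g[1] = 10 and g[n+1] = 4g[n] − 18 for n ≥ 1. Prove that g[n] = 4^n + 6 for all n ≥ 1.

Base case: g[1] = 10, and 4^1 + 6 = 4 + 6 = 10.
Assume g[m] = 4^m + 6 for some m ≥ 1.
Then g[m+1] = 4g[m] − 18 = 4·(4^m + 6) − 18 = 4^{m+1} + 24 − 18 = 4^{m+1} + 6.
This completes the inductive step, so g[n] = 4^n + 6 for all n ≥ 1.

g[n] = 4^n + 6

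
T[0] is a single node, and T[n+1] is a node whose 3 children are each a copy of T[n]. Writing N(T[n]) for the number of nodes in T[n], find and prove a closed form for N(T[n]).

Claim: N(T[n]) = (3^{n+1} − 1)/2.

Base case: N(T[0]) = 1, and (3^{0+1} − 1)/2 = 1.
Assume N(T[k]) = (3^{k+1} − 1)/2.
Then N(T[k+1]) = 1 + 3N(T[k]) = 1 + 3·(3^{k+1} − 1)/2 = 1 + (3^{k+2} − 3)/2 = (2 + 3^{k+2} − 3)/2 = (3^{k+2} − 1)/2.
This completes the inductive step, so N(T[n]) = (3^{n+1} − 1)/2 for all n ≥ 0.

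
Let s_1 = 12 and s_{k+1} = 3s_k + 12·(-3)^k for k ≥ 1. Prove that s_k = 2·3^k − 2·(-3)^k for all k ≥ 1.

Base case: s_1 = 12, and 2·3^1 − 2·(-3)^1 = 6 + 6 = 12.
Assume s_r = 2·3^r − 2·(-3)^r for some r ≥ 1.
Then s_{r+1} = 3s_r + 12·(-3)^r = 3·(2·3^r − 2·(-3)^r) + 12·(-3)^r = 2·3^{r+1} − 6·(-3)^r + 12·(-3)^r = 2·3^{r+1} + 6·(-3)^r = 2·3^{r+1} − 2·(-3)^{r+1}.
By induction, s_k = 2·3^k − 2·(-3)^k for all k ≥ 1.

s_k = 2·3^k − 2·(-3)^k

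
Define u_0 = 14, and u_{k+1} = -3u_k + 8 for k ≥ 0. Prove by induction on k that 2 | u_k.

Base case: u_0 = 14 = 2·7, so 2 | u_0.
Assume 2 | u_r, so u_r = 2t for some integer t.
Then u_{r+1} = -3u_r + 8 = -3·(2t) + 8 = 2(-3t + 4), so 2 | u_{r+1}.
By induction, 2 | u_k for all k ≥ 0.

2 | u_k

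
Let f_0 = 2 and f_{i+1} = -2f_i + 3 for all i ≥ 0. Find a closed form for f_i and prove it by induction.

Claim: f_i = (-2)^i + 1.

Base case: f_0 = 2, and (-2)^0 + 1 = 1 + 1 = 2.
Assume f_m = (-2)^m + 1 for some m ≥ 0.
Then f_{m+1} = -2f_m + 3 = -2·((-2)^m + 1) + 3 = -2·(-2)^m − 2 + 3 = (-2)^{m+1} + 1.
This completes the inductive step, so f_i = (-2)^i + 1 for all i ≥ 0.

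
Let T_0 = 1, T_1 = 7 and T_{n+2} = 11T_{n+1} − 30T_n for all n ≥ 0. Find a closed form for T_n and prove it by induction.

Claim: T_n = -5^n + 2·6^n.

Base cases: T_0 = 1 and -5^0 + 2·6^0 = 1; T_1 = 7 and -5^1 + 2·6^1 = 7.
Assume T_j = -5^j + 2·6^j for all 0 ≤ j ≤ m, where m ≥ 1.
Then T_{m+1} = 11T_m − 30T_{m−1} = 11·(-5^m + 2·6^m) − 30·(-5^{m−1} + 2·6^{m−1}) = -(11·5 − 30)5^{m−1} + 2·(11·6 − 30)6^{m−1} = -25·5^{m−1} + 72·6^{m−1} = -5^{m+1} + 2·6^{m+1}.
Hence T_n = -5^n + 2·6^n for every n ≥ 0, by strong induction.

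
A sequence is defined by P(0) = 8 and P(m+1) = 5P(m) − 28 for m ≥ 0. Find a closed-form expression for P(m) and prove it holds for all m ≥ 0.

Claim: P(m) = 5^m + 7.

Base case: P(0) = 8, and 5^0 + 7 = 1 + 7 = 8.
Assume P(k) = 5^k + 7 for some k ≥ 0.
Then P(k+1) = 5P(k) − 28 = 5·(5^k + 7) − 28 = 5^{k+1} + 35 − 28 = 5^{k+1} + 7.
This completes the inductive step, so P(m) = 5^m + 7 for all m ≥ 0.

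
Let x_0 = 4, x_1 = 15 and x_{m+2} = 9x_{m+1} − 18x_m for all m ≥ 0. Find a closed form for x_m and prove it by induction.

Claim: x_m = 3·3^m + 6^m.

Base cases: x_0 = 4 and 3·3^0 + 6^0 = 4; x_1 = 15 and 3·3^1 + 6^1 = 15.
Assume x_i = 3·3^i + 6^i for all 0 ≤ i ≤ j, where j ≥ 1.
Then x_{j+1} = 9x_j − 18x_{j−1} = 9·(3·3^j + 6^j) − 18·(3·3^{j−1} + 6^{j−1}) = 3·(9·3 − 18)3^{j−1} + (9·6 − 18)6^{j−1} = 27·3^{j−1} + 36·6^{j−1} = 3·3^{j+1} + 6^{j+1}.
This completes the inductive step, so x_m = 3·3^m + 6^m for all m ≥ 0.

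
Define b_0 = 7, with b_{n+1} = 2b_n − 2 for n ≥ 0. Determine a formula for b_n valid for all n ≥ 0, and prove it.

Claim: b_n = 5·2^n + 2.

Base case: b_0 = 7, and 5·2^0 + 2 = 5 + 2 = 7.
Assume b_m = 5·2^m + 2 for some m ≥ 0.
Then b_{m+1} = 2b_m − 2 = 2·(5·2^m + 2) − 2 = 10·2^m + 4 − 2 = 5·2^{m+1} + 2.
So the formula holds for m+1, and by induction b_n = 5·2^n + 2 for all n ≥ 0.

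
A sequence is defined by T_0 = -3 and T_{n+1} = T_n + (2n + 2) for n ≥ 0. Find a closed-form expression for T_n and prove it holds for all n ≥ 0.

Claim: T_n = n^2 + n − 3.

Base case: T_0 = -3, and 0^2 + 0 − 3 = -3.
Assume T_k = k^2 + k − 3.
Then T_{k+1} = T_k + (2k + 2) = (k^2 + k − 3) + (2k + 2) = k^2 + 3k − 1,
and (k+1)^2 + (k+1) − 3 = k^2 + 3k − 1.
Hence T_n = n^2 + n − 3 for every n ≥ 0, by induction.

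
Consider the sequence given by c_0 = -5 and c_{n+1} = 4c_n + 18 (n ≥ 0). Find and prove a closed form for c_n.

Claim: c_n = 4^n − 6.

Base case: c_0 = -5, and 4^0 − 6 = 1 − 6 = -5.
Assume c_j = 4^j − 6 for some j ≥ 0.
Then c_{j+1} = 4c_j + 18 = 4·(4^j − 6) + 18 = 4^{j+1} − 24 + 18 = 4^{j+1} − 6.
By induction, c_n = 4^n − 6 for all n ≥ 0.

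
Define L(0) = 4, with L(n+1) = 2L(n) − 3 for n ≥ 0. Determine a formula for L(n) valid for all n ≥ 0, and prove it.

Claim: L(n) = 2^n + 3.

Base case: L(0) = 4, and 2^0 + 3 = 1 + 3 = 4.
Assume L(k) = 2^k + 3 for some k ≥ 0.
Then L(k+1) = 2L(k) − 3 = 2·(2^k + 3) − 3 = 2^{k+1} + 6 − 3 = 2^{k+1} + 3.
This completes the inductive step, so L(n) = 2^n + 3 for all n ≥ 0.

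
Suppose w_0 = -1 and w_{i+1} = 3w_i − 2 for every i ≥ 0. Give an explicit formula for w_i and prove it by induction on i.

Claim: w_i = -2·3^i + 1.

Base case: w_0 = -1, and -2·3^0 + 1 = -2 + 1 = -1.
Assume w_k = -2·3^k + 1 for some k ≥ 0.
Then w_{k+1} = 3w_k − 2 = 3·(-2·3^k + 1) − 2 = -6·3^k + 3 − 2 = -2·3^{k+1} + 1.
So the formula holds for k+1, and by induction w_i = -2·3^i + 1 for all i ≥ 0.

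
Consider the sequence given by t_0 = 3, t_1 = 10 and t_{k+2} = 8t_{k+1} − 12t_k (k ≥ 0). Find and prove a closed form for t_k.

Claim: t_k = 2·2^k + 6^k.

Base cases: t_0 = 3 and 2·2^0 + 6^0 = 3; t_1 = 10 and 2·2^1 + 6^1 = 10.
Assume t_j = 2·2^j + 6^j for all 0 ≤ j ≤ r, where r ≥ 1.
Then t_{r+1} = 8t_r − 12t_{r−1} = 8·(2·2^r + 6^r) − 12·(2·2^{r−1} + 6^{r−1}) = 2·(8·2 − 12)2^{r−1} + (8·6 − 12)6^{r−1} = 8·2^{r−1} + 36·6^{r−1} = 2·2^{r+1} + 6^{r+1}.
By strong induction, t_k = 2·2^k + 6^k for all k ≥ 0.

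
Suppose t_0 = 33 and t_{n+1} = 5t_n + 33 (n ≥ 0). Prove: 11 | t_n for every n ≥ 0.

Base case: t_0 = 33 = 11·3, so 11 | t_0.
Assume 11 | t_k, so t_k = 11s for some integer s.
Then t_{k+1} = 5t_k + 33 = 5·(11s) + 33 = 11(5s + 3), so 11 | t_{k+1}.
This completes the inductive step, so 11 | t_n for all n ≥ 0.

11 | t_n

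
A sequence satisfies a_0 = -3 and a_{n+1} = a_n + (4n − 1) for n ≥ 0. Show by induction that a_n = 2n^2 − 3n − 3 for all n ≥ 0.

Base case: a_0 = -3, and 2·0^2 − 3·0 − 3 = -3.
Assume a_m = 2m^2 − 3m − 3.
Then a_{m+1} = a_m + (4m − 1) = (2m^2 − 3m − 3) + (4m − 1) = 2m^2 + m − 4,
and 2·(m+1)^2 − 3·(m+1) − 3 = 2m^2 + m − 4.
By induction, a_n = 2n^2 − 3n − 3 for all n ≥ 0.

a_n = 2n^2 − 3n − 3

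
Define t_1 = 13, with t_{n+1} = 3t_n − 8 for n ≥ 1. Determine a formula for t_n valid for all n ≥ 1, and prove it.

Claim: t_n = 3^{n+1} + 4.

Base case: t_1 = 13, and 3^{1+1} + 4 = 9 + 4 = 13.
Assume t_m = 3^{m+1} + 4 for some m ≥ 1.
Then t_{m+1} = 3t_m − 8 = 3·(3^{m+1} + 4) − 8 = 3^{m+2} + 12 − 8 = 3^{m+2} + 4.
By induction, t_n = 3^{n+1} + 4 for all n ≥ 1.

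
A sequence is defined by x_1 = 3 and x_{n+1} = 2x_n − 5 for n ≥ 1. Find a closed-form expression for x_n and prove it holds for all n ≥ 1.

Claim: x_n = -2^n + 5.

Base case: x_1 = 3, and -2^1 + 5 = -2 + 5 = 3.
Assume x_r = -2^r + 5 for some r ≥ 1.
Then x_{r+1} = 2x_r − 5 = 2·(-2^r + 5) − 5 = -2^{r+1} + 10 − 5 = -2^{r+1} + 5.
So the formula holds for r+1, and by induction x_n = -2^n + 5 for all n ≥ 1.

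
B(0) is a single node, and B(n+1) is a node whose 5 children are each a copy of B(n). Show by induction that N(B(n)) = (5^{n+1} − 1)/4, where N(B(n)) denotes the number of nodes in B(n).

Base case: N(B(0)) = 1, and (5^{0+1} − 1)/4 = 1.
Assume N(B(r)) = (5^{r+1} − 1)/4.
Then N(B(r+1)) = 1 + 5N(B(r)) = 1 + 5·(5^{r+1} − 1)/4 = 1 + (5^{r+2} − 5)/4 = (4 + 5^{r+2} − 5)/4 = (5^{r+2} − 1)/4.
This completes the inductive step, so N(B(n)) = (5^{n+1} − 1)/4 for all n ≥ 0.

N(B(n)) = (5^{n+1} − 1)/4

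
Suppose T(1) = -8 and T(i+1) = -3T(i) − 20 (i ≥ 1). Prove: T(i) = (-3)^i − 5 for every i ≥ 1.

Base case: T(1) = -8, and (-3)^1 − 5 = -3 − 5 = -8.
Assume T(m) = (-3)^m − 5 for some m ≥ 1.
Then T(m+1) = -3T(m) − 20 = -3·((-3)^m − 5) − 20 = -3·(-3)^m + 15 − 20 = (-3)^{m+1} − 5.
This completes the inductive step, so T(i) = (-3)^i − 5 for all i ≥ 1.

T(i) = (-3)^i − 5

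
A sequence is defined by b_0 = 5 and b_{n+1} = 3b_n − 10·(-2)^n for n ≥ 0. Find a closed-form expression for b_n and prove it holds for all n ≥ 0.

Claim: b_n = 3·3^n + 2·(-2)^n.

Base case: b_0 = 5, and 3·3^0 + 2·(-2)^0 = 3 + 2 = 5.
Assume b_j = 3·3^j + 2·(-2)^j for some j ≥ 0.
Then b_{j+1} = 3b_j − 10·(-2)^j = 3·(3·3^j + 2·(-2)^j) − 10·(-2)^j = 3·3^{j+1} + 6·(-2)^j − 10·(-2)^j = 3·3^{j+1} − 4·(-2)^j = 3·3^{j+1} + 2·(-2)^{j+1}.
So the formula holds for j+1, and by induction b_n = 3·3^n + 2·(-2)^n for all n ≥ 0.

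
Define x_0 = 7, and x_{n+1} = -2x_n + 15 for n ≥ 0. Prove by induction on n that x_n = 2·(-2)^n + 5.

Base case: x_0 = 7, and 2·(-2)^0 + 5 = 2 + 5 = 7.
Assume x_m = 2·(-2)^m + 5 for some m ≥ 0.
Then x_{m+1} = -2x_m + 15 = -2·(2·(-2)^m + 5) + 15 = -4·(-2)^m − 10 + 15 = 2·(-2)^{m+1} + 5.
Hence x_n = 2·(-2)^n + 5 for every n ≥ 0, by induction.

x_n = 2·(-2)^n + 5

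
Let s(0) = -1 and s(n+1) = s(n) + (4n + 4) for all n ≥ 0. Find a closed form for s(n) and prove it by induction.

Claim: s(n) = 2n^2 + 2n − 1.

Base case: s(0) = -1, and 2·0^2 + 2·0 − 1 = -1.
Assume s(k) = 2k^2 + 2k − 1.
Then s(k+1) = s(k) + (4k + 4) = (2k^2 + 2k − 1) + (4k + 4) = 2k^2 + 6k + 3,
and 2·(k+1)^2 + 2·(k+1) − 1 = 2k^2 + 6k + 3.
This completes the inductive step, so s(n) = 2n^2 + 2n − 1 for all n ≥ 0.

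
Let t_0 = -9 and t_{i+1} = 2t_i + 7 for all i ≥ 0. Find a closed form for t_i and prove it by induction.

Claim: t_i = -2^{i+1} − 7.

Base case: t_0 = -9, and -2^{0+1} − 7 = -2 − 7 = -9.
Assume t_r = -2^{r+1} − 7 for some r ≥ 0.
Then t_{r+1} = 2t_r + 7 = 2·(-2^{r+1} − 7) + 7 = -2^{r+2} − 14 + 7 = -2^{r+2} − 7.
This completes the inductive step, so t_i = -2^{i+1} − 7 for all i ≥ 0.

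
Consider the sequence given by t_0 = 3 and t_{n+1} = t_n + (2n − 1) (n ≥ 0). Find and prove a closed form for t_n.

Claim: t_n = n^2 − 2n + 3.

Base case: t_0 = 3, and 0^2 − 2·0 + 3 = 3.
Assume t_j = j^2 − 2j + 3.
Then t_{j+1} = t_j + (2j − 1) = (j^2 − 2j + 3) + (2j − 1) = j^2 + 2,
and (j+1)^2 − 2·(j+1) + 3 = j^2 + 2.
Hence t_n = n^2 − 2n + 3 for every n ≥ 0, by induction.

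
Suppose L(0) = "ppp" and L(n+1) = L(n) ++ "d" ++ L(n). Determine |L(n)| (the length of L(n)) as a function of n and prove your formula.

Claim: |L(n)| = 2^{n+2} − 1.

Base case: |L(0)| = 3, and 2^{0+2} − 1 = 3.
Assume |L(k)| = 2^{k+2} − 1.
Then |L(k+1)| = |L(k)| + 1 + |L(k)| = 2|L(k)| + 1 = 2(2^{k+2} − 1) + 1 = 2^{k+3} − 2 + 1 = 2^{k+3} − 1.
This completes the inductive step, so |L(n)| = 2^{n+2} − 1 for all n ≥ 0.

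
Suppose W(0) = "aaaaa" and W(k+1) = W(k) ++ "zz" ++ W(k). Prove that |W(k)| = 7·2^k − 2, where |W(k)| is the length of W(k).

Base case: |W(0)| = 5, and 7·2^0 − 2 = 5.
Assume |W(m)| = 7·2^m − 2.
Then |W(m+1)| = |W(m)| + 2 + |W(m)| = 2|W(m)| + 2 = 2(7·2^m − 2) + 2 = 7·2^{m+1} − 4 + 2 = 7·2^{m+1} − 2.
This completes the inductive step, so |W(k)| = 7·2^k − 2 for all k ≥ 0.

|W(k)| = 7·2^k − 2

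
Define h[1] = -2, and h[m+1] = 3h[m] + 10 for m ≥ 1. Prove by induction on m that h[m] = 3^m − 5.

Base case: h[1] = -2, and 3^1 − 5 = 3 − 5 = -2.
Assume h[k] = 3^k − 5 for some k ≥ 1.
Then h[k+1] = 3h[k] + 10 = 3·(3^k − 5) + 10 = 3^{k+1} − 15 + 10 = 3^{k+1} − 5.
This completes the inductive step, so h[m] = 3^m − 5 for all m ≥ 1.

h[m] = 3^m − 5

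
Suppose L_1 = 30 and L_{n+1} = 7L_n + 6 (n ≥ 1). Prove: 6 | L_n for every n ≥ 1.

Base case: L_1 = 30 = 6·5, so 6 | L_1.
Assume 6 | L_j, so L_j = 6t for some integer t.
Then L_{j+1} = 7L_j + 6 = 7·(6t) + 6 = 6(7t + 1), so 6 | L_{j+1}.
So the property holds for j+1, and by induction 6 | L_n for all n ≥ 1.

6 | L_n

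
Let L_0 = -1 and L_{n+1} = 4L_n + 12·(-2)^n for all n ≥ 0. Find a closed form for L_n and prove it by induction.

Claim: L_n = 4^n − 2·(-2)^n.

Base case: L_0 = -1, and 4^0 − 2·(-2)^0 = 1 − 2 = -1.
Assume L_r = 4^r − 2·(-2)^r for some r ≥ 0.
Then L_{r+1} = 4L_r + 12·(-2)^r = 4·(4^r − 2·(-2)^r) + 12·(-2)^r = 4^{r+1} − 8·(-2)^r + 12·(-2)^r = 4^{r+1} + 4·(-2)^r = 4^{r+1} − 2·(-2)^{r+1}.
By induction, L_n = 4^n − 2·(-2)^n for all n ≥ 0.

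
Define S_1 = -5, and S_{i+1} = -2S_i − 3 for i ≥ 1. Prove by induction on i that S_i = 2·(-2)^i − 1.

Base case: S_1 = -5, and 2·(-2)^1 − 1 = -4 − 1 = -5.
Assume S_m = 2·(-2)^m − 1 for some m ≥ 1.
Then S_{m+1} = -2S_m − 3 = -2·(2·(-2)^m − 1) − 3 = -4·(-2)^m + 2 − 3 = 2·(-2)^{m+1} − 1.
By induction, S_i = 2·(-2)^i − 1 for all i ≥ 1.

S_i = 2·(-2)^i − 1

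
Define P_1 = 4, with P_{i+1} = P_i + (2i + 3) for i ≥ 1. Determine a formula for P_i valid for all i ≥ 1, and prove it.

Claim: P_i = i^2 + 2i + 1.

Base case: P_1 = 4, and 1^2 + 2·1 + 1 = 4.
Assume P_k = k^2 + 2k + 1.
Then P_{k+1} = P_k + (2k + 3) = (k^2 + 2k + 1) + (2k + 3) = k^2 + 4k + 4,
and (k+1)^2 + 2·(k+1) + 1 = k^2 + 4k + 4.
Hence P_i = i^2 + 2i + 1 for every i ≥ 1, by induction.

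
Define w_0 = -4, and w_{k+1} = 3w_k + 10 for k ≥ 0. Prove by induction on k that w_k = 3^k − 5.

Base case: w_0 = -4, and 3^0 − 5 = 1 − 5 = -4.
Assume w_j = 3^j − 5 for some j ≥ 0.
Then w_{j+1} = 3w_j + 10 = 3·(3^j − 5) + 10 = 3^{j+1} − 15 + 10 = 3^{j+1} − 5.
Hence w_k = 3^k − 5 for every k ≥ 0, by induction.

w_k = 3^k − 5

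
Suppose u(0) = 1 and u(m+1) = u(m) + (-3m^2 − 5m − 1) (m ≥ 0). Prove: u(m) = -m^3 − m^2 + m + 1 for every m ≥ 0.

Base case: u(0) = 1, and -0^3 − 0^2 + 0 + 1 = 1.
Assume u(k) = -k^3 − k^2 + k + 1.
Then u(k+1) = u(k) + (-3k^2 − 5k − 1) = (-k^3 − k^2 + k + 1) + (-3k^2 − 5k − 1) = -k^3 − 4k^2 − 4k,
and -(k+1)^3 − (k+1)^2 + (k+1) + 1 = -k^3 − 4k^2 − 4k.
This completes the inductive step, so u(m) = -m^3 − m^2 + m + 1 for all m ≥ 0.

u(m) = -m^3 − m^2 + m + 1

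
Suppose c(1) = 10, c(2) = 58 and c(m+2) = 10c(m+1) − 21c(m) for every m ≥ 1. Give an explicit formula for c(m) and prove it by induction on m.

Claim: c(m) = 7^m + 3^m.

Base cases: c(1) = 10 and 7^1 + 3^1 = 10; c(2) = 58 and 7^2 + 3^2 = 58.
Assume c(i) = 7^i + 3^i for all 1 ≤ i ≤ j, where j ≥ 2.
Then c(j+1) = 10c(j) − 21c(j−1) = 10·(7^j + 3^j) − 21·(7^{j−1} + 3^{j−1}) = (10·7 − 21)7^{j−1} + (10·3 − 21)3^{j−1} = 49·7^{j−1} + 9·3^{j−1} = 7^{j+1} + 3^{j+1}.
So the formula holds for j+1, and by strong induction c(m) = 7^m + 3^m for all m ≥ 1.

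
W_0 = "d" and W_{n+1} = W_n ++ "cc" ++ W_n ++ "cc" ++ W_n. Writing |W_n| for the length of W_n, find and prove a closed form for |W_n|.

Claim: |W_n| = 3^{n+1} − 2.

Base case: |W_0| = 1, and 3^{0+1} − 2 = 1.
Assume |W_k| = 3^{k+1} − 2.
Then |W_{k+1}| = 3|W_k| + 4 = 3(3^{k+1} − 2) + 4 = 3^{k+2} − 6 + 4 = 3^{k+2} − 2.
So the formula holds for k+1, and by induction |W_n| = 3^{n+1} − 2 for all n ≥ 0.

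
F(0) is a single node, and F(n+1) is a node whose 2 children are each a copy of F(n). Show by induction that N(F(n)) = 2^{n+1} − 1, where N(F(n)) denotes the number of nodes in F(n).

Base case: N(F(0)) = 1, and 2^{0+1} − 1 = 1.
Assume N(F(j)) = 2^{j+1} − 1.
Then N(F(j+1)) = 1 + 2N(F(j)) = 1 + 2(2^{j+1} − 1) = 2^{j+2} − 2 + 1 = 2^{j+2} − 1.
So the formula holds for j+1, and by induction N(F(n)) = 2^{n+1} − 1 for all n ≥ 0.

N(F(n)) = 2^{n+1} − 1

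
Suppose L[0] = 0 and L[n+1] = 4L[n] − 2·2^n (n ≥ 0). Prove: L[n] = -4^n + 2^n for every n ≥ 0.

Base case: L[0] = 0, and -4^0 + 2^0 = -1 + 1 = 0.
Assume L[k] = -4^k + 2^k for some k ≥ 0.
Then L[k+1] = 4L[k] − 2·2^k = 4·(-4^k + 2^k) − 2·2^k = -4^{k+1} + 4·2^k − 2·2^k = -4^{k+1} + 2·2^k = -4^{k+1} + 2^{k+1}.
So the formula holds for k+1, and by induction L[n] = -4^n + 2^n for all n ≥ 0.

L[n] = -4^n + 2^n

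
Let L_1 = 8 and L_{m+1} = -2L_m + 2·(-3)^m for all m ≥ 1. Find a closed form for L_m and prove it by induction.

Claim: L_m = -(-2)^m − 2·(-3)^m.

Base case: L_1 = 8, and -(-2)^1 − 2·(-3)^1 = 2 + 6 = 8.
Assume L_r = -(-2)^r − 2·(-3)^r for some r ≥ 1.
Then L_{r+1} = -2L_r + 2·(-3)^r = -2·(-(-2)^r − 2·(-3)^r) + 2·(-3)^r = -(-2)^{r+1} + 4·(-3)^r + 2·(-3)^r = -(-2)^{r+1} + 6·(-3)^r = -(-2)^{r+1} − 2·(-3)^{r+1}.
Hence L_m = -(-2)^m − 2·(-3)^m for every m ≥ 1, by induction.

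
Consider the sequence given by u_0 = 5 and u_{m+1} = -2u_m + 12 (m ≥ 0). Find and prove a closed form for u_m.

Claim: u_m = (-2)^m + 4.

Base case: u_0 = 5, and (-2)^0 + 4 = 1 + 4 = 5.
Assume u_r = (-2)^r + 4 for some r ≥ 0.
Then u_{r+1} = -2u_r + 12 = -2·((-2)^r + 4) + 12 = -2·(-2)^r − 8 + 12 = (-2)^{r+1} + 4.
Hence u_m = (-2)^m + 4 for every m ≥ 0, by induction.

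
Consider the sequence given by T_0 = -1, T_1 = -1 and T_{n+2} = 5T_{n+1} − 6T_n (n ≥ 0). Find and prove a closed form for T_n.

Claim: T_n = 3^n − 2·2^n.

Base cases: T_0 = -1 and 3^0 − 2·2^0 = -1; T_1 = -1 and 3^1 − 2·2^1 = -1.
Assume T_j = 3^j − 2·2^j for all 0 ≤ j ≤ r, where r ≥ 1.
Then T_{r+1} = 5T_r − 6T_{r−1} = 5·(3^r − 2·2^r) − 6·(3^{r−1} − 2·2^{r−1}) = (5·3 − 6)3^{r−1} − 2·(5·2 − 6)2^{r−1} = 9·3^{r−1} − 8·2^{r−1} = 3^{r+1} − 2·2^{r+1}.
Hence T_n = 3^n − 2·2^n for every n ≥ 0, by strong induction.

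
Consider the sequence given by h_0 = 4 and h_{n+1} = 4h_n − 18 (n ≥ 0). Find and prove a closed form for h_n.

Claim: h_n = -2·4^n + 6.

Base case: h_0 = 4, and -2·4^0 + 6 = -2 + 6 = 4.
Assume h_k = -2·4^k + 6 for some k ≥ 0.
Then h_{k+1} = 4h_k − 18 = 4·(-2·4^k + 6) − 18 = -8·4^k + 24 − 18 = -2·4^{k+1} + 6.
By induction, h_n = -2·4^n + 6 for all n ≥ 0.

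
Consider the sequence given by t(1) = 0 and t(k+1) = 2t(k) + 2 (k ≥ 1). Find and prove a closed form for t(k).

Claim: t(k) = 2^k − 2.

Base case: t(1) = 0, and 2^1 − 2 = 2 − 2 = 0.
Assume t(m) = 2^m − 2 for some m ≥ 1.
Then t(m+1) = 2t(m) + 2 = 2·(2^m − 2) + 2 = 2^{m+1} − 4 + 2 = 2^{m+1} − 2.
By induction, t(k) = 2^k − 2 for all k ≥ 1.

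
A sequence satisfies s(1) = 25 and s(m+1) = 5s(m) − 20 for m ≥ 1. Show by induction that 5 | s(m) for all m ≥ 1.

Base case: s(1) = 25 = 5·5, so 5 | s(1).
Assume 5 | s(r), so s(r) = 5t for some integer t.
Then s(r+1) = 5s(r) − 20 = 5·(5t) − 20 = 5(5t − 4), so 5 | s(r+1).
So the property holds for r+1, and by induction 5 | s(m) for all m ≥ 1.

5 | s(m)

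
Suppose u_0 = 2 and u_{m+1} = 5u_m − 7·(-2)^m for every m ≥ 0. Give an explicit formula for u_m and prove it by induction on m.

Claim: u_m = 5^m + (-2)^m.

Base case: u_0 = 2, and 5^0 + (-2)^0 = 1 + 1 = 2.
Assume u_r = 5^r + (-2)^r for some r ≥ 0.
Then u_{r+1} = 5u_r − 7·(-2)^r = 5·(5^r + (-2)^r) − 7·(-2)^r = 5^{r+1} + 5·(-2)^r − 7·(-2)^r = 5^{r+1} − 2·(-2)^r = 5^{r+1} + (-2)^{r+1}.
This completes the inductive step, so u_m = 5^m + (-2)^m for all m ≥ 0.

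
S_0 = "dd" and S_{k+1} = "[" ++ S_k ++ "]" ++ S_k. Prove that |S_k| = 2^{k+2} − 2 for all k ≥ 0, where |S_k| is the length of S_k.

Base case: |S_0| = 2, and 2^{0+2} − 2 = 2.
Assume |S_j| = 2^{j+2} − 2.
Then |S_{j+1}| = 1 + |S_j| + 1 + |S_j| = 2|S_j| + 2 = 2(2^{j+2} − 2) + 2 = 2^{j+3} − 4 + 2 = 2^{j+3} − 2.
By induction, |S_k| = 2^{k+2} − 2 for all k ≥ 0.

|S_k| = 2^{k+2} − 2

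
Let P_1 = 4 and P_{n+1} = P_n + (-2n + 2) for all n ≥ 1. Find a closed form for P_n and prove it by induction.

Claim: P_n = -n^2 + 3n + 2.

Base case: P_1 = 4, and -1^2 + 3·1 + 2 = 4.
Assume P_j = -j^2 + 3j + 2.
Then P_{j+1} = P_j + (-2j + 2) = (-j^2 + 3j + 2) + (-2j + 2) = -j^2 + j + 4,
and -(j+1)^2 + 3·(j+1) + 2 = -j^2 + j + 4.
Hence P_n = -n^2 + 3n + 2 for every n ≥ 1, by induction.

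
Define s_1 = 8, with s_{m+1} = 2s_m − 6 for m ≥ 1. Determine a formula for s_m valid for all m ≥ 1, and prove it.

Claim: s_m = 2^m + 6.

Base case: s_1 = 8, and 2^1 + 6 = 2 + 6 = 8.
Assume s_r = 2^r + 6 for some r ≥ 1.
Then s_{r+1} = 2s_r − 6 = 2·(2^r + 6) − 6 = 2^{r+1} + 12 − 6 = 2^{r+1} + 6.
By induction, s_m = 2^m + 6 for all m ≥ 1.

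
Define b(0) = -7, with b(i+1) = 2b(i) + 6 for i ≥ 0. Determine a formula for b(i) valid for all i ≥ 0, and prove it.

Claim: b(i) = -2^i − 6.

Base case: b(0) = -7, and -2^0 − 6 = -1 − 6 = -7.
Assume b(k) = -2^k − 6 for some k ≥ 0.
Then b(k+1) = 2b(k) + 6 = 2·(-2^k − 6) + 6 = -2^{k+1} − 12 + 6 = -2^{k+1} − 6.
So the formula holds for k+1, and by induction b(i) = -2^i − 6 for all i ≥ 0.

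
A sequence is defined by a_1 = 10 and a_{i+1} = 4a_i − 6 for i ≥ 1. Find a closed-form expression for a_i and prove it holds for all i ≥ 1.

Claim: a_i = 2·4^i + 2.

Base case: a_1 = 10, and 2·4^1 + 2 = 8 + 2 = 10.
Assume a_j = 2·4^j + 2 for some j ≥ 1.
Then a_{j+1} = 4a_j − 6 = 4·(2·4^j + 2) − 6 = 8·4^j + 8 − 6 = 2·4^{j+1} + 2.
So the formula holds for j+1, and by induction a_i = 2·4^i + 2 for all i ≥ 1.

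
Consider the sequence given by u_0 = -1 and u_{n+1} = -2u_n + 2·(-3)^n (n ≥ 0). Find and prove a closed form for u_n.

Claim: u_n = (-2)^n − 2·(-3)^n.

Base case: u_0 = -1, and (-2)^0 − 2·(-3)^0 = 1 − 2 = -1.
Assume u_m = (-2)^m − 2·(-3)^m for some m ≥ 0.
Then u_{m+1} = -2u_m + 2·(-3)^m = -2·((-2)^m − 2·(-3)^m) + 2·(-3)^m = (-2)^{m+1} + 4·(-3)^m + 2·(-3)^m = (-2)^{m+1} + 6·(-3)^m = (-2)^{m+1} − 2·(-3)^{m+1}.
By induction, u_n = (-2)^n − 2·(-3)^n for all n ≥ 0.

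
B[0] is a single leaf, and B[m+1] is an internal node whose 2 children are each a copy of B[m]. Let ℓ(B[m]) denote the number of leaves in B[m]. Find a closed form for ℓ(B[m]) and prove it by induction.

Claim: ℓ(B[m]) = 2^m.

Base case: ℓ(B[0]) = 1, and 2^0 = 1.
Assume ℓ(B[j]) = 2^j.
Then ℓ(B[j+1]) = 2·ℓ(B[j]) = 2·2^j = 2^{j+1}.
By induction, ℓ(B[m]) = 2^m for all m ≥ 0.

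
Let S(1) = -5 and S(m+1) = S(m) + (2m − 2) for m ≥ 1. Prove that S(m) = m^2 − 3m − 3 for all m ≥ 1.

Base case: S(1) = -5, and 1^2 − 3·1 − 3 = -5.
Assume S(j) = j^2 − 3j − 3.
Then S(j+1) = S(j) + (2j − 2) = (j^2 − 3j − 3) + (2j − 2) = j^2 − j − 5,
and (j+1)^2 − 3·(j+1) − 3 = j^2 − j − 5.
This completes the inductive step, so S(m) = m^2 − 3m − 3 for all m ≥ 1.

S(m) = m^2 − 3m − 3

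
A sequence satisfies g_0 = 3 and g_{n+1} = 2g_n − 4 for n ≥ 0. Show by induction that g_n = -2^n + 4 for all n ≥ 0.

Base case: g_0 = 3, and -2^0 + 4 = -1 + 4 = 3.
Assume g_k = -2^k + 4 for some k ≥ 0.
Then g_{k+1} = 2g_k − 4 = 2·(-2^k + 4) − 4 = -2^{k+1} + 8 − 4 = -2^{k+1} + 4.
By induction, g_n = -2^n + 4 for all n ≥ 0.

g_n = -2^n + 4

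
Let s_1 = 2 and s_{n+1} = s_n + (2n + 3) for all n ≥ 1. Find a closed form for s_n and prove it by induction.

Claim: s_n = n^2 + 2n − 1.

Base case: s_1 = 2, and 1^2 + 2·1 − 1 = 2.
Assume s_k = k^2 + 2k − 1.
Then s_{k+1} = s_k + (2k + 3) = (k^2 + 2k − 1) + (2k + 3) = k^2 + 4k + 2,
and (k+1)^2 + 2·(k+1) − 1 = k^2 + 4k + 2.
This completes the inductive step, so s_n = n^2 + 2n − 1 for all n ≥ 1.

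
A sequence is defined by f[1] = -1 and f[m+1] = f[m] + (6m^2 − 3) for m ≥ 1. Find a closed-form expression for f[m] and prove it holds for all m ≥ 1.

Claim: f[m] = 2m^3 − 3m^2 − 2m + 2.

Base case: f[1] = -1, and 2·1^3 − 3·1^2 − 2·1 + 2 = -1.
Assume f[r] = 2r^3 − 3r^2 − 2r + 2.
Then f[r+1] = f[r] + (6r^2 − 3) = (2r^3 − 3r^2 − 2r + 2) + (6r^2 − 3) = 2r^3 + 3r^2 − 2r − 1,
and 2·(r+1)^3 − 3·(r+1)^2 − 2·(r+1) + 2 = 2r^3 + 3r^2 − 2r − 1.
Hence f[m] = 2m^3 − 3m^2 − 2m + 2 for every m ≥ 1, by induction.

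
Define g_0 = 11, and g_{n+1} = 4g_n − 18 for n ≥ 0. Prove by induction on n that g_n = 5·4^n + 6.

Base case: g_0 = 11, and 5·4^0 + 6 = 5 + 6 = 11.
Assume g_m = 5·4^m + 6 for some m ≥ 0.
Then g_{m+1} = 4g_m − 18 = 4·(5·4^m + 6) − 18 = 20·4^m + 24 − 18 = 5·4^{m+1} + 6.
By induction, g_n = 5·4^n + 6 for all n ≥ 0.

g_n = 5·4^n + 6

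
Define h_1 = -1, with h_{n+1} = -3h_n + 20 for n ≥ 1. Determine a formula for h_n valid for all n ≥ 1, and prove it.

Claim: h_n = 2·(-3)^n + 5.

Base case: h_1 = -1, and 2·(-3)^1 + 5 = -6 + 5 = -1.
Assume h_m = 2·(-3)^m + 5 for some m ≥ 1.
Then h_{m+1} = -3h_m + 20 = -3·(2·(-3)^m + 5) + 20 = -6·(-3)^m − 15 + 20 = 2·(-3)^{m+1} + 5.
So the formula holds for m+1, and by induction h_n = 2·(-3)^n + 5 for all n ≥ 1.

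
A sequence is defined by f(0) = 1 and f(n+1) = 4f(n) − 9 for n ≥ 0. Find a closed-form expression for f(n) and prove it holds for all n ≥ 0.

Claim: f(n) = -2·4^n + 3.

Base case: f(0) = 1, and -2·4^0 + 3 = -2 + 3 = 1.
Assume f(r) = -2·4^r + 3 for some r ≥ 0.
Then f(r+1) = 4f(r) − 9 = 4·(-2·4^r + 3) − 9 = -8·4^r + 12 − 9 = -2·4^{r+1} + 3.
Hence f(n) = -2·4^n + 3 for every n ≥ 0, by induction.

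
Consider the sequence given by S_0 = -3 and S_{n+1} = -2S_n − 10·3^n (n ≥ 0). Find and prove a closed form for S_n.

Claim: S_n = -(-2)^n − 2·3^n.

Base case: S_0 = -3, and -(-2)^0 − 2·3^0 = -1 − 2 = -3.
Assume S_m = -(-2)^m − 2·3^m for some m ≥ 0.
Then S_{m+1} = -2S_m − 10·3^m = -2·(-(-2)^m − 2·3^m) − 10·3^m = -(-2)^{m+1} + 4·3^m − 10·3^m = -(-2)^{m+1} − 6·3^m = -(-2)^{m+1} − 2·3^{m+1}.
This completes the inductive step, so S_n = -(-2)^n − 2·3^n for all n ≥ 0.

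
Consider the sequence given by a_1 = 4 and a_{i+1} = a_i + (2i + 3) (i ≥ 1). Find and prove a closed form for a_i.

Claim: a_i = i^2 + 2i + 1.

Base case: a_1 = 4, and 1^2 + 2·1 + 1 = 4.
Assume a_r = r^2 + 2r + 1.
Then a_{r+1} = a_r + (2r + 3) = (r^2 + 2r + 1) + (2r + 3) = r^2 + 4r + 4,
and (r+1)^2 + 2·(r+1) + 1 = r^2 + 4r + 4.
Hence a_i = i^2 + 2i + 1 for every i ≥ 1, by induction.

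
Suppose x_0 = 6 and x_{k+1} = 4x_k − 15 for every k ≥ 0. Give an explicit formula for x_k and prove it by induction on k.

Claim: x_k = 4^k + 5.

Base case: x_0 = 6, and 4^0 + 5 = 1 + 5 = 6.
Assume x_r = 4^r + 5 for some r ≥ 0.
Then x_{r+1} = 4x_r − 15 = 4·(4^r + 5) − 15 = 4^{r+1} + 20 − 15 = 4^{r+1} + 5.
This completes the inductive step, so x_k = 4^k + 5 for all k ≥ 0.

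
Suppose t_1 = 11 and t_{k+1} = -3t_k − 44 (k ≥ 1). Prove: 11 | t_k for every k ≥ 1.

Base case: t_1 = 11 = 11·1, so 11 | t_1.
Assume 11 | t_m, so t_m = 11s for some integer s.
Then t_{m+1} = -3t_m − 44 = -3·(11s) − 44 = 11(-3s − 4), so 11 | t_{m+1}.
By induction, 11 | t_k for all k ≥ 1.

11 | t_k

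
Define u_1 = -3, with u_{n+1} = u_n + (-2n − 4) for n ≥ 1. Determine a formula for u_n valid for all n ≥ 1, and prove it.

Claim: u_n = -n^2 − 3n + 1.

Base case: u_1 = -3, and -1^2 − 3·1 + 1 = -3.
Assume u_r = -r^2 − 3r + 1.
Then u_{r+1} = u_r + (-2r − 4) = (-r^2 − 3r + 1) + (-2r − 4) = -r^2 − 5r − 3,
and -(r+1)^2 − 3·(r+1) + 1 = -r^2 − 5r − 3.
This completes the inductive step, so u_n = -n^2 − 3n + 1 for all n ≥ 1.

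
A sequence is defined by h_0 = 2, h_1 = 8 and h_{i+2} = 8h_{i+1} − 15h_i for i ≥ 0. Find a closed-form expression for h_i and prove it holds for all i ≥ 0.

Claim: h_i = 5^i + 3^i.

Base cases: h_0 = 2 and 5^0 + 3^0 = 2; h_1 = 8 and 5^1 + 3^1 = 8.
Assume h_j = 5^j + 3^j for all 0 ≤ j ≤ r, where r ≥ 1.
Then h_{r+1} = 8h_r − 15h_{r−1} = 8·(5^r + 3^r) − 15·(5^{r−1} + 3^{r−1}) = (8·5 − 15)5^{r−1} + (8·3 − 15)3^{r−1} = 25·5^{r−1} + 9·3^{r−1} = 5^{r+1} + 3^{r+1}.
By strong induction, h_i = 5^i + 3^i for all i ≥ 0.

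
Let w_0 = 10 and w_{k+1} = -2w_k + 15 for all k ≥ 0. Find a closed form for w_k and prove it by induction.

Claim: w_k = 5·(-2)^k + 5.

Base case: w_0 = 10, and 5·(-2)^0 + 5 = 5 + 5 = 10.
Assume w_m = 5·(-2)^m + 5 for some m ≥ 0.
Then w_{m+1} = -2w_m + 15 = -2·(5·(-2)^m + 5) + 15 = -10·(-2)^m − 10 + 15 = 5·(-2)^{m+1} + 5.
This completes the inductive step, so w_k = 5·(-2)^k + 5 for all k ≥ 0.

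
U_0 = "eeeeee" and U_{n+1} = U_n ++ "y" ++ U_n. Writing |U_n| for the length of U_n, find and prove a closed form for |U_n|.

Claim: |U_n| = 7·2^n − 1.

Base case: |U_0| = 6, and 7·2^0 − 1 = 6.
Assume |U_j| = 7·2^j − 1.
Then |U_{j+1}| = |U_j| + 1 + |U_j| = 2|U_j| + 1 = 2(7·2^j − 1) + 1 = 7·2^{j+1} − 2 + 1 = 7·2^{j+1} − 1.
By induction, |U_n| = 7·2^n − 1 for all n ≥ 0.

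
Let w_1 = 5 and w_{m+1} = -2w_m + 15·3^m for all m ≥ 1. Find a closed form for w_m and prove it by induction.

Claim: w_m = 2·(-2)^m + 3·3^m.

Base case: w_1 = 5, and 2·(-2)^1 + 3·3^1 = -4 + 9 = 5.
Assume w_j = 2·(-2)^j + 3·3^j for some j ≥ 1.
Then w_{j+1} = -2w_j + 15·3^j = -2·(2·(-2)^j + 3·3^j) + 15·3^j = 2·(-2)^{j+1} − 6·3^j + 15·3^j = 2·(-2)^{j+1} + 9·3^j = 2·(-2)^{j+1} + 3·3^{j+1}.
So the formula holds for j+1, and by induction w_m = 2·(-2)^m + 3·3^m for all m ≥ 1.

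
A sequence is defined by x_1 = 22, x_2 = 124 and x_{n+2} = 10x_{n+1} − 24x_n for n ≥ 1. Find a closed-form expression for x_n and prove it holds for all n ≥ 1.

Claim: x_n = 3·6^n + 4^n.

Base cases: x_1 = 22 and 3·6^1 + 4^1 = 22; x_2 = 124 and 3·6^2 + 4^2 = 124.
Assume x_j = 3·6^j + 4^j for all 1 ≤ j ≤ r, where r ≥ 2.
Then x_{r+1} = 10x_r − 24x_{r−1} = 10·(3·6^r + 4^r) − 24·(3·6^{r−1} + 4^{r−1}) = 3·(10·6 − 24)6^{r−1} + (10·4 − 24)4^{r−1} = 108·6^{r−1} + 16·4^{r−1} = 3·6^{r+1} + 4^{r+1}.
Hence x_n = 3·6^n + 4^n for every n ≥ 1, by strong induction.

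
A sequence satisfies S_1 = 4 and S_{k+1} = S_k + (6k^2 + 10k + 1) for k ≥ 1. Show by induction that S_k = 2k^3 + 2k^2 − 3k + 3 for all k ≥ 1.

Base case: S_1 = 4, and 2·1^3 + 2·1^2 − 3·1 + 3 = 4.
Assume S_r = 2r^3 + 2r^2 − 3r + 3.
Then S_{r+1} = S_r + (6r^2 + 10r + 1) = (2r^3 + 2r^2 − 3r + 3) + (6r^2 + 10r + 1) = 2r^3 + 8r^2 + 7r + 4,
and 2·(r+1)^3 + 2·(r+1)^2 − 3·(r+1) + 3 = 2r^3 + 8r^2 + 7r + 4.
Hence S_k = 2k^3 + 2k^2 − 3k + 3 for every k ≥ 1, by induction.

S_k = 2k^3 + 2k^2 − 3k + 3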